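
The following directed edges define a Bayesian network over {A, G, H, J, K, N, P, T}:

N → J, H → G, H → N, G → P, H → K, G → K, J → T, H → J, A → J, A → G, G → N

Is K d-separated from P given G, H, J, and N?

Yes — K and P are d-separated given {G, H, J, N}.

6 paths connect K and P; each must be blocked for d-separation to hold:
Path 1: K ← G → P
  G is a fork here and G is conditioned on, so the path is blocked at G.
Path 2: K ← H → G → P
  H is a fork here and H is conditioned on, so the path is blocked at H.
Path 3: K ← H → N ← G → P
  H is a fork here and H is conditioned on, so the path is blocked at H.
Path 4: K ← H → N → J ← A → G → P
  H is a fork here and H is conditioned on, so the path is blocked at H.
Path 5: K ← H → J ← A → G → P
  H is a fork here and H is conditioned on, so the path is blocked at H.
Path 6: K ← H → J ← N ← G → P
  H is a fork here and H is conditioned on, so the path is blocked at H.
Every path is blocked, so K and P are d-separated given {G, H, J, N}.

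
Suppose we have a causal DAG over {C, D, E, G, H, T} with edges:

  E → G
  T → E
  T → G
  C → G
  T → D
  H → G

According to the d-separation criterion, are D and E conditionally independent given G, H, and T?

Enumerating the 2 paths from D to E and testing each for blocking by {G, H, T}:
Path 1: D ← T → G ← E
  T is a fork here and T is conditioned on, so the path is blocked at T.
Path 2: D ← T → E
  T is a fork here and T is conditioned on, so the path is blocked at T.
Since every path is blocked, d-separation holds.

Yes — D and E are d-separated given {G, H, T}.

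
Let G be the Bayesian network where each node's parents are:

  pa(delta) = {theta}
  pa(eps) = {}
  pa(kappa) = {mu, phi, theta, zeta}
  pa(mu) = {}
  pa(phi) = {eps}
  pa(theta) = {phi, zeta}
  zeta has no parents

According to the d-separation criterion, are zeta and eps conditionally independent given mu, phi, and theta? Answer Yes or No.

4 paths connect zeta and eps; each must be blocked for d-separation to hold:
Path 1: zeta → theta ← phi ← eps
  phi is a chain here and phi is conditioned on, so the path is blocked at phi.
Path 2: zeta → theta → kappa ← phi ← eps
  theta is a chain here and theta is conditioned on, so the path is blocked at theta.
Path 3: zeta → kappa ← theta ← phi ← eps
  kappa is a collider here and neither kappa nor any of its descendants is conditioned on, so the collider stays closed — the path is blocked at kappa.
Path 4: zeta → kappa ← phi ← eps
  kappa is a collider here and neither kappa nor any of its descendants is conditioned on, so the collider stays closed — the path is blocked at kappa.
Since every path is blocked, d-separation holds.

Yes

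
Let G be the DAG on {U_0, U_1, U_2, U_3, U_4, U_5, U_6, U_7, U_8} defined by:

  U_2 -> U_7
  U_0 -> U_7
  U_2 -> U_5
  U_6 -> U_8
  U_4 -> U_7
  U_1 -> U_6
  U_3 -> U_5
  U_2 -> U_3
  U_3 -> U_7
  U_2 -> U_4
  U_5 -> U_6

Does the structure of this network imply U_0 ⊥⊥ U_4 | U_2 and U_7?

We examine all 4 paths between U_0 and U_4:
Path 1: U_0 → U_7 ← U_3 → U_5 ← U_2 → U_4
  U_5 is a collider here and neither U_5 nor any of its descendants is conditioned on, so the collider stays closed — the path is blocked at U_5.
Path 2: U_0 → U_7 ← U_3 ← U_2 → U_4
  U_2 is a fork here and U_2 is conditioned on, so the path is blocked at U_2.
Path 3: U_0 → U_7 ← U_4
  U_7 is a collider and U_7 is conditioned on, which opens it — no node blocks this path, so it is active.
Path 4: U_0 → U_7 ← U_2 → U_4
  U_2 is a fork here and U_2 is conditioned on, so the path is blocked at U_2.
At least one path is unblocked, so d-separation fails.

No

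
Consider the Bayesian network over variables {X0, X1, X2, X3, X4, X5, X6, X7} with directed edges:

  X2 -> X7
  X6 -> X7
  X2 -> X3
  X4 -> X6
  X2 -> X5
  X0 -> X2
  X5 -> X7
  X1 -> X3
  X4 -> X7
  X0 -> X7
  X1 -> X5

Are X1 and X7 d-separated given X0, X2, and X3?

Enumerating the 6 paths from X1 to X7 and testing each for blocking by {X0, X2, X3}:
  1. X1 → X5 → X7 — X5:chain[open] ⇒ active
  2. X1 → X5 ← X2 ← X0 → X7 — X5:collider[blocks]; X2:chain[blocks]; X0:fork[blocks] ⇒ blocked
  3. X1 → X5 ← X2 → X7 — X5:collider[blocks]; X2:fork[blocks] ⇒ blocked
  4. X1 → X3 ← X2 → X5 → X7 — X3:collider[open]; X2:fork[blocks]; X5:chain[open] ⇒ blocked
  5. X1 → X3 ← X2 ← X0 → X7 — X3:collider[open]; X2:chain[blocks]; X0:fork[blocks] ⇒ blocked
  6. X1 → X3 ← X2 → X7 — X3:collider[open]; X2:fork[blocks] ⇒ blocked
Since the path X1 → X5 → X7 is active, X1 and X7 are not d-separated given {X0, X2, X3}.

No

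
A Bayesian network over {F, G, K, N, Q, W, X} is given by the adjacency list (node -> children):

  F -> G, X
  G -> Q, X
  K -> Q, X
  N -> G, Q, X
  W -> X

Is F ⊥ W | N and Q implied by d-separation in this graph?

Yes

We examine all 6 paths between F and W:
Path 1: F → X ← W
  X is a collider here and neither X nor any of its descendants is conditioned on, so the collider stays closed — the path is blocked at X.
Path 2: F → G → Q ← K → X ← W
  X is a collider here and neither X nor any of its descendants is conditioned on, so the collider stays closed — the path is blocked at X.
Path 3: F → G → Q ← N → X ← W
  N is a fork here and N is conditioned on, so the path is blocked at N.
Path 4: F → G → X ← W
  X is a collider here and neither X nor any of its descendants is conditioned on, so the collider stays closed — the path is blocked at X.
Path 5: F → G ← N → Q ← K → X ← W
  N is a fork here and N is conditioned on, so the path is blocked at N.
Path 6: F → G ← N → X ← W
  N is a fork here and N is conditioned on, so the path is blocked at N.
All paths are blocked; F ⊥ W | {N, Q} holds.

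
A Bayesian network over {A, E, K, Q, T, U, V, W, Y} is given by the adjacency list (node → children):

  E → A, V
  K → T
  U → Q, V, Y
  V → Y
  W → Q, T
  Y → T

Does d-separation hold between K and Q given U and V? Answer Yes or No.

3 paths connect K and Q; each must be blocked for d-separation to hold:
Path 1: K → T ← Y ← V ← U → Q
  T is a collider here and neither T nor any of its descendants is conditioned on, so the collider stays closed — the path is blocked at T.
Path 2: K → T ← Y ← U → Q
  T is a collider here and neither T nor any of its descendants is conditioned on, so the collider stays closed — the path is blocked at T.
Path 3: K → T ← W → Q
  T is a collider here and neither T nor any of its descendants is conditioned on, so the collider stays closed — the path is blocked at T.
Since every path is blocked, d-separation holds.

Yes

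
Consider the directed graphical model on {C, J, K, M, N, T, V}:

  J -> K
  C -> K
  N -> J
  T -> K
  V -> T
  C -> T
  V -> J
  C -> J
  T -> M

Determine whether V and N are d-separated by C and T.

Yes — V and N are d-separated given {C, T}.

There are 5 undirected paths between V and N; checking each against the conditioning set {C, T}:
  1. V → J ← N — J:collider[blocks] ⇒ blocked
  2. V → T ← C → J ← N — T:collider[open]; C:fork[blocks]; J:collider[blocks] ⇒ blocked
  3. V → T ← C → K ← J ← N — T:collider[open]; C:fork[blocks]; K:collider[blocks]; J:chain[open] ⇒ blocked
  4. V → T → K ← J ← N — T:chain[blocks]; K:collider[blocks]; J:chain[open] ⇒ blocked
  5. V → T → K ← C → J ← N — T:chain[blocks]; K:collider[blocks]; C:fork[blocks]; J:collider[blocks] ⇒ blocked
Every path is blocked, so V and N are d-separated given {C, T}.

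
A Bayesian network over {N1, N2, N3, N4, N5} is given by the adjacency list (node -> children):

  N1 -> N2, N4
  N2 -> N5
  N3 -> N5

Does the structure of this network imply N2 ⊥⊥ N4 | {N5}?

There is one path between N2 and N4:
Path 1: N2 ← N1 → N4
  N1 is a fork and N1 is not conditioned on — no node blocks this path, so it is active.
Since the path N2 ← N1 → N4 is active, N2 and N4 are not d-separated given {N5}.

No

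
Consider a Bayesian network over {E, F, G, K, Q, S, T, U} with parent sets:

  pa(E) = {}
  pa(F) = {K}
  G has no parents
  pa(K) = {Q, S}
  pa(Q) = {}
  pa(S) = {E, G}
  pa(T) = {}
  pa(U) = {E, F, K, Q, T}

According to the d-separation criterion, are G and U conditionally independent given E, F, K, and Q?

Yes — G and U are d-separated given {E, F, K, Q}.

4 paths connect G and U; each must be blocked for d-separation to hold:
Path 1: G → S ← E → U
  E is a fork here and E is conditioned on, so the path is blocked at E.
Path 2: G → S → K ← Q → U
  Q is a fork here and Q is conditioned on, so the path is blocked at Q.
Path 3: G → S → K → F → U
  K is a chain here and K is conditioned on, so the path is blocked at K.
Path 4: G → S → K → U
  K is a chain here and K is conditioned on, so the path is blocked at K.
All paths are blocked; G ⊥ U | {E, F, K, Q} holds.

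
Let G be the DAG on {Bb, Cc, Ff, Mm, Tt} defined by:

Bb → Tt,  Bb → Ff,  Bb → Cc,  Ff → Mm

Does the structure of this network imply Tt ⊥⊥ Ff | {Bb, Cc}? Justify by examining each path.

The only undirected path from Tt to Ff is:
Path 1: Tt ← Bb → Ff
  Bb is a fork here and Bb is conditioned on, so the path is blocked at Bb.
All paths are blocked; Tt ⊥ Ff | {Bb, Cc} holds.

Yes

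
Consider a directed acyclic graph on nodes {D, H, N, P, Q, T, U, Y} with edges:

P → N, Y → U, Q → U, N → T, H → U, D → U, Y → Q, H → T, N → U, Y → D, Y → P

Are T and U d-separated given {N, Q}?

No

There are 5 undirected paths between T and U; checking each against the conditioning set {N, Q}:
  1. T ← H → U — H:fork[open] ⇒ active
  2. T ← N ← P ← Y → D → U — N:chain[blocks]; P:chain[open]; Y:fork[open]; D:chain[open] ⇒ blocked
  3. T ← N ← P ← Y → U — N:chain[blocks]; P:chain[open]; Y:fork[open] ⇒ blocked
  4. T ← N ← P ← Y → Q → U — N:chain[blocks]; P:chain[open]; Y:fork[open]; Q:chain[blocks] ⇒ blocked
  5. T ← N → U — N:fork[blocks] ⇒ blocked
Because an active path exists, T and U are not d-separated.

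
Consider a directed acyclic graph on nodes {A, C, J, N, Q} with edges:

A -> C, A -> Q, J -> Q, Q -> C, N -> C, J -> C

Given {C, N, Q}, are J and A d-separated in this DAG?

No — J and A are not d-separated given {C, N, Q}.

We examine all 4 paths between J and A:
Path 1: J → C ← Q ← A
  Q is a chain here and Q is conditioned on, so the path is blocked at Q.
Path 2: J → C ← A
  C is a collider and C is conditioned on, which opens it — no node blocks this path, so it is active.
Path 3: J → Q → C ← A
  Q is a chain here and Q is conditioned on, so the path is blocked at Q.
Path 4: J → Q ← A
  Q is a collider and Q is conditioned on, which opens it — no node blocks this path, so it is active.
At least one path is unblocked, so d-separation fails.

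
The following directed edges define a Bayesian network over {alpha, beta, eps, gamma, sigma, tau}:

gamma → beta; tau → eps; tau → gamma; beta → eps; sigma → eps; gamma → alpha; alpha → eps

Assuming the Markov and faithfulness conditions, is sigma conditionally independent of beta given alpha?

Yes

There are 3 undirected paths between sigma and beta; checking each against the conditioning set {alpha}:
Path 1: sigma → eps ← tau → gamma → beta
  eps is a collider here and neither eps nor any of its descendants is conditioned on, so the collider stays closed — the path is blocked at eps.
Path 2: sigma → eps ← alpha ← gamma → beta
  eps is a collider here and neither eps nor any of its descendants is conditioned on, so the collider stays closed — the path is blocked at eps.
Path 3: sigma → eps ← beta
  eps is a collider here and neither eps nor any of its descendants is conditioned on, so the collider stays closed — the path is blocked at eps.
Every path is blocked, so sigma and beta are d-separated given {alpha}.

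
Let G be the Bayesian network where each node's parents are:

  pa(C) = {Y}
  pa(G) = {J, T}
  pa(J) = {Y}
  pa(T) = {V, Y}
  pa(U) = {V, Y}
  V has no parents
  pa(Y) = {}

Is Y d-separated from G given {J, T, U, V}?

Yes

We examine all 3 paths between Y and G:
Path 1: Y → J → G
  J is a chain here and J is conditioned on, so the path is blocked at J.
Path 2: Y → T → G
  T is a chain here and T is conditioned on, so the path is blocked at T.
Path 3: Y → U ← V → T → G
  V is a fork here and V is conditioned on, so the path is blocked at V.
Every path is blocked, so Y and G are d-separated given {J, T, U, V}.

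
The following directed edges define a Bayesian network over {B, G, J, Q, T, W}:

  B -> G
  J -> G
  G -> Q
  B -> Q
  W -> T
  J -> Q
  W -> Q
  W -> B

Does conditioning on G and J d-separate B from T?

No

We examine all 4 paths between B and T:
  1. B → G ← J → Q ← W → T — G:collider[open]; J:fork[blocks]; Q:collider[blocks]; W:fork[open] ⇒ blocked
  2. B → G → Q ← W → T — G:chain[blocks]; Q:collider[blocks]; W:fork[open] ⇒ blocked
  3. B ← W → T — W:fork[open] ⇒ active
  4. B → Q ← W → T — Q:collider[blocks]; W:fork[open] ⇒ blocked
Because an active path exists, B and T are not d-separated.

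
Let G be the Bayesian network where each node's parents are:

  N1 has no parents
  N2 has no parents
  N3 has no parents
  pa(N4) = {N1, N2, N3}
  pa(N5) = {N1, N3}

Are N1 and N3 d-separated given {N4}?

No

There are 2 undirected paths between N1 and N3; checking each against the conditioning set {N4}:
Path 1: N1 → N4 ← N3
  N4 is a collider and N4 is conditioned on, which opens it — no node blocks this path, so it is active.
Path 2: N1 → N5 ← N3
  N5 is a collider here and neither N5 nor any of its descendants is conditioned on, so the collider stays closed — the path is blocked at N5.
Since the path N1 → N4 ← N3 is active, N1 and N3 are not d-separated given {N4}.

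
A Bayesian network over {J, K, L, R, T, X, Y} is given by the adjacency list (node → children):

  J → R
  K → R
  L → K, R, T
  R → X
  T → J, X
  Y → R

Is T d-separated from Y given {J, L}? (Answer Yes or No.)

Yes

4 paths connect T and Y; each must be blocked for d-separation to hold:
Path 1: T → X ← R ← Y
  X is a collider here and neither X nor any of its descendants is conditioned on, so the collider stays closed — the path is blocked at X.
Path 2: T → J → R ← Y
  J is a chain here and J is conditioned on, so the path is blocked at J.
Path 3: T ← L → R ← Y
  L is a fork here and L is conditioned on, so the path is blocked at L.
Path 4: T ← L → K → R ← Y
  L is a fork here and L is conditioned on, so the path is blocked at L.
All paths are blocked; T ⊥ Y | {J, L} holds.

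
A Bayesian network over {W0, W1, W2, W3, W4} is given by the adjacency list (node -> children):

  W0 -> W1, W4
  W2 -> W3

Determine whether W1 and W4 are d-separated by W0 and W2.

The only undirected path from W1 to W4 is:
Path 1: W1 ← W0 → W4
  W0 is a fork here and W0 is conditioned on, so the path is blocked at W0.
Every path is blocked, so W1 and W4 are d-separated given {W0, W2}.

Yes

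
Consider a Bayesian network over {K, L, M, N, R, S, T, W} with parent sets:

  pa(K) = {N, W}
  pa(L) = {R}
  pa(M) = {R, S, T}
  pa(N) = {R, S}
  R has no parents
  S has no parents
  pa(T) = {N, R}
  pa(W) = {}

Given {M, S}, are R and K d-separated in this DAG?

No

We examine all 5 paths between R and K:
Path 1: R → M ← S → N → K
  S is a fork here and S is conditioned on, so the path is blocked at S.
Path 2: R → M ← T ← N → K
  M is a collider and M is conditioned on, which opens it; T is a chain and T is not conditioned on; N is a fork and N is not conditioned on — no node blocks this path, so it is active.
Path 3: R → N → K
  N is a chain and N is not conditioned on — no node blocks this path, so it is active.
Path 4: R → T → M ← S → N → K
  S is a fork here and S is conditioned on, so the path is blocked at S.
Path 5: R → T ← N → K
  T is a collider and its descendant M is conditioned on, which opens it; N is a fork and N is not conditioned on — no node blocks this path, so it is active.
Since the path R → M ← T ← N → K is active, R and K are not d-separated given {M, S}.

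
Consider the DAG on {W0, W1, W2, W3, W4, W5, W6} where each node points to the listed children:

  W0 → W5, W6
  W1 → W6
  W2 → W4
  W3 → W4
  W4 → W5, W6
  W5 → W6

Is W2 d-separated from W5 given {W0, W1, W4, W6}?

There are 3 undirected paths between W2 and W5; checking each against the conditioning set {W0, W1, W4, W6}:
  1. W2 → W4 → W6 ← W0 → W5 — W4:chain[blocks]; W6:collider[open]; W0:fork[blocks] ⇒ blocked
  2. W2 → W4 → W6 ← W5 — W4:chain[blocks]; W6:collider[open] ⇒ blocked
  3. W2 → W4 → W5 — W4:chain[blocks] ⇒ blocked
All paths are blocked; W2 ⊥ W5 | {W0, W1, W4, W6} holds.

Yes — W2 and W5 are d-separated given {W0, W1, W4, W6}.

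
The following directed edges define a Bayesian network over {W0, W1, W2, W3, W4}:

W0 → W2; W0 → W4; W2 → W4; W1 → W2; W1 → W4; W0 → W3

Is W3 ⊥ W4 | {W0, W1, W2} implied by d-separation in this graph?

Yes

There are 3 undirected paths between W3 and W4; checking each against the conditioning set {W0, W1, W2}:
Path 1: W3 ← W0 → W2 → W4
  W0 is a fork here and W0 is conditioned on, so the path is blocked at W0.
Path 2: W3 ← W0 → W2 ← W1 → W4
  W0 is a fork here and W0 is conditioned on, so the path is blocked at W0.
Path 3: W3 ← W0 → W4
  W0 is a fork here and W0 is conditioned on, so the path is blocked at W0.
All paths are blocked; W3 ⊥ W4 | {W0, W1, W2} holds.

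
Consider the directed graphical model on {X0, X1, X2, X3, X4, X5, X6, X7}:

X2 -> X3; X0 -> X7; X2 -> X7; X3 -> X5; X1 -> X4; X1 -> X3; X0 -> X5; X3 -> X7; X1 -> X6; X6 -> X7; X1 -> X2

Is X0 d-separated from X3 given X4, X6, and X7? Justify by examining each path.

There are 6 undirected paths between X0 and X3; checking each against the conditioning set {X4, X6, X7}:
Path 1: X0 → X5 ← X3
  X5 is a collider here and neither X5 nor any of its descendants is conditioned on, so the collider stays closed — the path is blocked at X5.
Path 2: X0 → X7 ← X6 ← X1 → X2 → X3
  X6 is a chain here and X6 is conditioned on, so the path is blocked at X6.
Path 3: X0 → X7 ← X6 ← X1 → X3
  X6 is a chain here and X6 is conditioned on, so the path is blocked at X6.
Path 4: X0 → X7 ← X2 ← X1 → X3
  X7 is a collider and X7 is conditioned on, which opens it; X2 is a chain and X2 is not conditioned on; X1 is a fork and X1 is not conditioned on — no node blocks this path, so it is active.
Path 5: X0 → X7 ← X2 → X3
  X7 is a collider and X7 is conditioned on, which opens it; X2 is a fork and X2 is not conditioned on — no node blocks this path, so it is active.
Path 6: X0 → X7 ← X3
  X7 is a collider and X7 is conditioned on, which opens it — no node blocks this path, so it is active.
Since the path X0 → X7 ← X2 ← X1 → X3 is active, X0 and X3 are not d-separated given {X4, X6, X7}.

No — X0 and X3 are not d-separated given {X4, X6, X7}.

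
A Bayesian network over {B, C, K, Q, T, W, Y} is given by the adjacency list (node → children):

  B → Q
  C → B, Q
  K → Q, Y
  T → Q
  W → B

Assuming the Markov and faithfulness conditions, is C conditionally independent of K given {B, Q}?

No — C and K are not d-separated given {B, Q}.

There are 2 undirected paths between C and K; checking each against the conditioning set {B, Q}:
  1. C → B → Q ← K — B:chain[blocks]; Q:collider[open] ⇒ blocked
  2. C → Q ← K — Q:collider[open] ⇒ active
At least one path is unblocked, so d-separation fails.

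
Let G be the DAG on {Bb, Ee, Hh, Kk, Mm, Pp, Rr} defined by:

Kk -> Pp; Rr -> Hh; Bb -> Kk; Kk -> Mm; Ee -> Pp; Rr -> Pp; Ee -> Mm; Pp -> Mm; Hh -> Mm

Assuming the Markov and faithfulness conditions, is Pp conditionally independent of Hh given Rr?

4 paths connect Pp and Hh; each must be blocked for d-separation to hold:
Path 1: Pp → Mm ← Hh
  Mm is a collider here and neither Mm nor any of its descendants is conditioned on, so the collider stays closed — the path is blocked at Mm.
Path 2: Pp ← Kk → Mm ← Hh
  Mm is a collider here and neither Mm nor any of its descendants is conditioned on, so the collider stays closed — the path is blocked at Mm.
Path 3: Pp ← Rr → Hh
  Rr is a fork here and Rr is conditioned on, so the path is blocked at Rr.
Path 4: Pp ← Ee → Mm ← Hh
  Mm is a collider here and neither Mm nor any of its descendants is conditioned on, so the collider stays closed — the path is blocked at Mm.
All paths are blocked; Pp ⊥ Hh | {Rr} holds.

Yes — Pp and Hh are d-separated given {Rr}.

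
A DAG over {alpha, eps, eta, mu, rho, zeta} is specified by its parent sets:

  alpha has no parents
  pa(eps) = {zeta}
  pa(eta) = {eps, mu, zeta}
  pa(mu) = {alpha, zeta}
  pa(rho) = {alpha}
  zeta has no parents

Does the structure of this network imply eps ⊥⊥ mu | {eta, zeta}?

We examine all 4 paths between eps and mu:
Path 1: eps ← zeta → eta ← mu
  zeta is a fork here and zeta is conditioned on, so the path is blocked at zeta.
Path 2: eps ← zeta → mu
  zeta is a fork here and zeta is conditioned on, so the path is blocked at zeta.
Path 3: eps → eta ← zeta → mu
  zeta is a fork here and zeta is conditioned on, so the path is blocked at zeta.
Path 4: eps → eta ← mu
  eta is a collider and eta is conditioned on, which opens it — no node blocks this path, so it is active.
Since the path eps → eta ← mu is active, eps and mu are not d-separated given {eta, zeta}.

No — eps and mu are not d-separated given {eta, zeta}.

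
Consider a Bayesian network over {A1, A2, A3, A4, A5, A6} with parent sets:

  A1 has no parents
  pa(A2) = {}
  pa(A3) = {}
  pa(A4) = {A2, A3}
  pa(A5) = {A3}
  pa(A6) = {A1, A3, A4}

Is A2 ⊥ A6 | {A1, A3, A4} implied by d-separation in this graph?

There are 2 undirected paths between A2 and A6; checking each against the conditioning set {A1, A3, A4}:
Path 1: A2 → A4 ← A3 → A6
  A3 is a fork here and A3 is conditioned on, so the path is blocked at A3.
Path 2: A2 → A4 → A6
  A4 is a chain here and A4 is conditioned on, so the path is blocked at A4.
Since every path is blocked, d-separation holds.

Yes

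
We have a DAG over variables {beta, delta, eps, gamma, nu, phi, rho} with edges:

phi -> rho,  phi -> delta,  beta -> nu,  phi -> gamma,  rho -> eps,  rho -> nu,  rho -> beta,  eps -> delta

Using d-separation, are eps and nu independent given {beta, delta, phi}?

4 paths connect eps and nu; each must be blocked for d-separation to hold:
  1. eps → delta ← phi → rho → nu — delta:collider[open]; phi:fork[blocks]; rho:chain[open] ⇒ blocked
  2. eps → delta ← phi → rho → beta → nu — delta:collider[open]; phi:fork[blocks]; rho:chain[open]; beta:chain[blocks] ⇒ blocked
  3. eps ← rho → nu — rho:fork[open] ⇒ active
  4. eps ← rho → beta → nu — rho:fork[open]; beta:chain[blocks] ⇒ blocked
Because an active path exists, eps and nu are not d-separated.

No — eps and nu are not d-separated given {beta, delta, phi}.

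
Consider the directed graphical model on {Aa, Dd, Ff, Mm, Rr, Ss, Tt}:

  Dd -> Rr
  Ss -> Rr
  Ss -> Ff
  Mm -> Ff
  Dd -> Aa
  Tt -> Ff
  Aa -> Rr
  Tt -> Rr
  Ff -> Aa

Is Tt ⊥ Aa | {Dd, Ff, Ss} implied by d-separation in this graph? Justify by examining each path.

Yes — Tt and Aa are d-separated given {Dd, Ff, Ss}.

Enumerating the 6 paths from Tt to Aa and testing each for blocking by {Dd, Ff, Ss}:
  1. Tt → Ff ← Ss → Rr ← Dd → Aa — Ff:collider[open]; Ss:fork[blocks]; Rr:collider[blocks]; Dd:fork[blocks] ⇒ blocked
  2. Tt → Ff ← Ss → Rr ← Aa — Ff:collider[open]; Ss:fork[blocks]; Rr:collider[blocks] ⇒ blocked
  3. Tt → Ff → Aa — Ff:chain[blocks] ⇒ blocked
  4. Tt → Rr ← Ss → Ff → Aa — Rr:collider[blocks]; Ss:fork[blocks]; Ff:chain[blocks] ⇒ blocked
  5. Tt → Rr ← Dd → Aa — Rr:collider[blocks]; Dd:fork[blocks] ⇒ blocked
  6. Tt → Rr ← Aa — Rr:collider[blocks] ⇒ blocked
All paths are blocked; Tt ⊥ Aa | {Dd, Ff, Ss} holds.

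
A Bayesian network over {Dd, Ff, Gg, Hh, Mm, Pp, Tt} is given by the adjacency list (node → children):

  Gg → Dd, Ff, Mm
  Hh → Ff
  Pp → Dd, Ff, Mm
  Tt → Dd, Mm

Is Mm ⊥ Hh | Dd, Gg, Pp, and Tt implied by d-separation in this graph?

Enumerating the 6 paths from Mm to Hh and testing each for blocking by {Dd, Gg, Pp, Tt}:
  1. Mm ← Tt → Dd ← Gg → Ff ← Hh — Tt:fork[blocks]; Dd:collider[open]; Gg:fork[blocks]; Ff:collider[blocks] ⇒ blocked
  2. Mm ← Tt → Dd ← Pp → Ff ← Hh — Tt:fork[blocks]; Dd:collider[open]; Pp:fork[blocks]; Ff:collider[blocks] ⇒ blocked
  3. Mm ← Gg → Dd ← Pp → Ff ← Hh — Gg:fork[blocks]; Dd:collider[open]; Pp:fork[blocks]; Ff:collider[blocks] ⇒ blocked
  4. Mm ← Gg → Ff ← Hh — Gg:fork[blocks]; Ff:collider[blocks] ⇒ blocked
  5. Mm ← Pp → Dd ← Gg → Ff ← Hh — Pp:fork[blocks]; Dd:collider[open]; Gg:fork[blocks]; Ff:collider[blocks] ⇒ blocked
  6. Mm ← Pp → Ff ← Hh — Pp:fork[blocks]; Ff:collider[blocks] ⇒ blocked
Every path is blocked, so Mm and Hh are d-separated given {Dd, Gg, Pp, Tt}.

Yes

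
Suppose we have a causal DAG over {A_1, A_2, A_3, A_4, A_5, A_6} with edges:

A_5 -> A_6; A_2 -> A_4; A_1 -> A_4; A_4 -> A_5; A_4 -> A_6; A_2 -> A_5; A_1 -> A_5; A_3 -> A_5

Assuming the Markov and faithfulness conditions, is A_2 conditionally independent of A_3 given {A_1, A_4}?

Enumerating the 4 paths from A_2 to A_3 and testing each for blocking by {A_1, A_4}:
Path 1: A_2 → A_5 ← A_3
  A_5 is a collider here and neither A_5 nor any of its descendants is conditioned on, so the collider stays closed — the path is blocked at A_5.
Path 2: A_2 → A_4 → A_5 ← A_3
  A_4 is a chain here and A_4 is conditioned on, so the path is blocked at A_4.
Path 3: A_2 → A_4 ← A_1 → A_5 ← A_3
  A_1 is a fork here and A_1 is conditioned on, so the path is blocked at A_1.
Path 4: A_2 → A_4 → A_6 ← A_5 ← A_3
  A_4 is a chain here and A_4 is conditioned on, so the path is blocked at A_4.
Every path is blocked, so A_2 and A_3 are d-separated given {A_1, A_4}.

Yes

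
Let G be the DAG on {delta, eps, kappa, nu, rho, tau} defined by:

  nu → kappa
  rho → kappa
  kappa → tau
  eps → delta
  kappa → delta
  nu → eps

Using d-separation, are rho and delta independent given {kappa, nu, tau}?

Yes

There are 2 undirected paths between rho and delta; checking each against the conditioning set {kappa, nu, tau}:
Path 1: rho → kappa → delta
  kappa is a chain here and kappa is conditioned on, so the path is blocked at kappa.
Path 2: rho → kappa ← nu → eps → delta
  nu is a fork here and nu is conditioned on, so the path is blocked at nu.
Every path is blocked, so rho and delta are d-separated given {kappa, nu, tau}.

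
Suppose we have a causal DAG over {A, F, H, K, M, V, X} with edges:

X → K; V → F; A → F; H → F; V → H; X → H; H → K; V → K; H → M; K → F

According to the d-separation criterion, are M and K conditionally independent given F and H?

Yes — M and K are d-separated given {F, H}.

6 paths connect M and K; each must be blocked for d-separation to hold:
Path 1: M ← H ← X → K
  H is a chain here and H is conditioned on, so the path is blocked at H.
Path 2: M ← H → F ← V → K
  H is a fork here and H is conditioned on, so the path is blocked at H.
Path 3: M ← H → F ← K
  H is a fork here and H is conditioned on, so the path is blocked at H.
Path 4: M ← H ← V → F ← K
  H is a chain here and H is conditioned on, so the path is blocked at H.
Path 5: M ← H ← V → K
  H is a chain here and H is conditioned on, so the path is blocked at H.
Path 6: M ← H → K
  H is a fork here and H is conditioned on, so the path is blocked at H.
All paths are blocked; M ⊥ K | {F, H} holds.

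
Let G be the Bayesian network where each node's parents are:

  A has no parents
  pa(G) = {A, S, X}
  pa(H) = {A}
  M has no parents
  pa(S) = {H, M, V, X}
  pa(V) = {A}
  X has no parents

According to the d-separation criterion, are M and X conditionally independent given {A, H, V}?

Yes

Enumerating the 4 paths from M to X and testing each for blocking by {A, H, V}:
Path 1: M → S → G ← X
  G is a collider here and neither G nor any of its descendants is conditioned on, so the collider stays closed — the path is blocked at G.
Path 2: M → S ← X
  S is a collider here and neither S nor any of its descendants is conditioned on, so the collider stays closed — the path is blocked at S.
Path 3: M → S ← H ← A → G ← X
  S is a collider here and neither S nor any of its descendants is conditioned on, so the collider stays closed — the path is blocked at S.
Path 4: M → S ← V ← A → G ← X
  S is a collider here and neither S nor any of its descendants is conditioned on, so the collider stays closed — the path is blocked at S.
Every path is blocked, so M and X are d-separated given {A, H, V}.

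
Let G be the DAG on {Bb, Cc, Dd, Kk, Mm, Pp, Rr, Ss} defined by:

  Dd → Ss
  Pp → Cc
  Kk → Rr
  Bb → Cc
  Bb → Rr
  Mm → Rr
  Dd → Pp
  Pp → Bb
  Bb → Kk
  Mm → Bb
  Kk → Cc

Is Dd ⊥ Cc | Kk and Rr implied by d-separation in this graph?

No

There are 5 undirected paths between Dd and Cc; checking each against the conditioning set {Kk, Rr}:
Path 1: Dd → Pp → Bb → Rr ← Kk → Cc
  Kk is a fork here and Kk is conditioned on, so the path is blocked at Kk.
Path 2: Dd → Pp → Bb ← Mm → Rr ← Kk → Cc
  Kk is a fork here and Kk is conditioned on, so the path is blocked at Kk.
Path 3: Dd → Pp → Bb → Kk → Cc
  Kk is a chain here and Kk is conditioned on, so the path is blocked at Kk.
Path 4: Dd → Pp → Bb → Cc
  Pp is a chain and Pp is not conditioned on; Bb is a chain and Bb is not conditioned on — no node blocks this path, so it is active.
Path 5: Dd → Pp → Cc
  Pp is a chain and Pp is not conditioned on — no node blocks this path, so it is active.
At least one path is unblocked, so d-separation fails.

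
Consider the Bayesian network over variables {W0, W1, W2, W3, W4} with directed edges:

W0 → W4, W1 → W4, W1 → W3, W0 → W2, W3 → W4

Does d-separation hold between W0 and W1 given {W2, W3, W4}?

We examine all 2 paths between W0 and W1:
Path 1: W0 → W4 ← W3 ← W1
  W3 is a chain here and W3 is conditioned on, so the path is blocked at W3.
Path 2: W0 → W4 ← W1
  W4 is a collider and W4 is conditioned on, which opens it — no node blocks this path, so it is active.
Because an active path exists, W0 and W1 are not d-separated.

No — W0 and W1 are not d-separated given {W2, W3, W4}.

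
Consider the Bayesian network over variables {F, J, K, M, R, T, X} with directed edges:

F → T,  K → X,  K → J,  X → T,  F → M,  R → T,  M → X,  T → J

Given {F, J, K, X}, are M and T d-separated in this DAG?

There are 3 undirected paths between M and T; checking each against the conditioning set {F, J, K, X}:
  1. M ← F → T — F:fork[blocks] ⇒ blocked
  2. M → X ← K → J ← T — X:collider[open]; K:fork[blocks]; J:collider[open] ⇒ blocked
  3. M → X → T — X:chain[blocks] ⇒ blocked
All paths are blocked; M ⊥ T | {F, J, K, X} holds.

Yes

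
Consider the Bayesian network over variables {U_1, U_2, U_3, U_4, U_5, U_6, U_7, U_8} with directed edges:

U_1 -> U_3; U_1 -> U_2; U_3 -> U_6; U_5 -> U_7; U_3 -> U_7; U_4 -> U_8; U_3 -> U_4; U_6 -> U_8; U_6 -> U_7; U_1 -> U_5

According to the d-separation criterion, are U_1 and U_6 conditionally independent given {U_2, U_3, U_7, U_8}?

6 paths connect U_1 and U_6; each must be blocked for d-separation to hold:
Path 1: U_1 → U_3 → U_7 ← U_6
  U_3 is a chain here and U_3 is conditioned on, so the path is blocked at U_3.
Path 2: U_1 → U_3 → U_4 → U_8 ← U_6
  U_3 is a chain here and U_3 is conditioned on, so the path is blocked at U_3.
Path 3: U_1 → U_3 → U_6
  U_3 is a chain here and U_3 is conditioned on, so the path is blocked at U_3.
Path 4: U_1 → U_5 → U_7 ← U_3 → U_4 → U_8 ← U_6
  U_3 is a fork here and U_3 is conditioned on, so the path is blocked at U_3.
Path 5: U_1 → U_5 → U_7 ← U_3 → U_6
  U_3 is a fork here and U_3 is conditioned on, so the path is blocked at U_3.
Path 6: U_1 → U_5 → U_7 ← U_6
  U_5 is a chain and U_5 is not conditioned on; U_7 is a collider and U_7 is conditioned on, which opens it — no node blocks this path, so it is active.
At least one path is unblocked, so d-separation fails.

No — U_1 and U_6 are not d-separated given {U_2, U_3, U_7, U_8}.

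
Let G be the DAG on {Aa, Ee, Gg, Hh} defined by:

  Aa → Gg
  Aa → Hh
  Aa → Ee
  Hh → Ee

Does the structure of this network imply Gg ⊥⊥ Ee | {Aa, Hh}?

There are 2 undirected paths between Gg and Ee; checking each against the conditioning set {Aa, Hh}:
Path 1: Gg ← Aa → Hh → Ee
  Aa is a fork here and Aa is conditioned on, so the path is blocked at Aa.
Path 2: Gg ← Aa → Ee
  Aa is a fork here and Aa is conditioned on, so the path is blocked at Aa.
Since every path is blocked, d-separation holds.

Yes — Gg and Ee are d-separated given {Aa, Hh}.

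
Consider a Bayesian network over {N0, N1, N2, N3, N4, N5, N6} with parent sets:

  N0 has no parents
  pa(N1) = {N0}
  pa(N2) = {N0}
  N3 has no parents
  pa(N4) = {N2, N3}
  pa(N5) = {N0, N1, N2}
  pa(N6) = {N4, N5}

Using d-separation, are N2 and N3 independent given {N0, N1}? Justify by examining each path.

Yes

4 paths connect N2 and N3; each must be blocked for d-separation to hold:
  1. N2 ← N0 → N5 → N6 ← N4 ← N3 — N0:fork[blocks]; N5:chain[open]; N6:collider[blocks]; N4:chain[open] ⇒ blocked
  2. N2 ← N0 → N1 → N5 → N6 ← N4 ← N3 — N0:fork[blocks]; N1:chain[blocks]; N5:chain[open]; N6:collider[blocks]; N4:chain[open] ⇒ blocked
  3. N2 → N5 → N6 ← N4 ← N3 — N5:chain[open]; N6:collider[blocks]; N4:chain[open] ⇒ blocked
  4. N2 → N4 ← N3 — N4:collider[blocks] ⇒ blocked
Every path is blocked, so N2 and N3 are d-separated given {N0, N1}.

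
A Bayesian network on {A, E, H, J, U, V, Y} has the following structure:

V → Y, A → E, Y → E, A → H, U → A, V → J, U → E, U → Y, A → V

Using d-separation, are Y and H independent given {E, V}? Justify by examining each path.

5 paths connect Y and H; each must be blocked for d-separation to hold:
Path 1: Y ← U → A → H
  U is a fork and U is not conditioned on; A is a chain and A is not conditioned on — no node blocks this path, so it is active.
Path 2: Y ← U → E ← A → H
  U is a fork and U is not conditioned on; E is a collider and E is conditioned on, which opens it; A is a fork and A is not conditioned on — no node blocks this path, so it is active.
Path 3: Y → E ← U → A → H
  E is a collider and E is conditioned on, which opens it; U is a fork and U is not conditioned on; A is a chain and A is not conditioned on — no node blocks this path, so it is active.
Path 4: Y → E ← A → H
  E is a collider and E is conditioned on, which opens it; A is a fork and A is not conditioned on — no node blocks this path, so it is active.
Path 5: Y ← V ← A → H
  V is a chain here and V is conditioned on, so the path is blocked at V.
Since the path Y ← U → A → H is active, Y and H are not d-separated given {E, V}.

No — Y and H are not d-separated given {E, V}.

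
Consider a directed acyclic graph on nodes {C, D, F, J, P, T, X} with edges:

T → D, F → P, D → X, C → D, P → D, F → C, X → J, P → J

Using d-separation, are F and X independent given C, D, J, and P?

4 paths connect F and X; each must be blocked for d-separation to hold:
  1. F → C → D → X — C:chain[blocks]; D:chain[blocks] ⇒ blocked
  2. F → C → D ← P → J ← X — C:chain[blocks]; D:collider[open]; P:fork[blocks]; J:collider[open] ⇒ blocked
  3. F → P → D → X — P:chain[blocks]; D:chain[blocks] ⇒ blocked
  4. F → P → J ← X — P:chain[blocks]; J:collider[open] ⇒ blocked
Since every path is blocked, d-separation holds.

Yes — F and X are d-separated given {C, D, J, P}.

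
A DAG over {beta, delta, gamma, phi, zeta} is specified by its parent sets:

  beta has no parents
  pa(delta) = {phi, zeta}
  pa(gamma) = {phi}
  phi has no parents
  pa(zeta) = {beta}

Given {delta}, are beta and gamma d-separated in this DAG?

The only undirected path from beta to gamma is:
  1. beta → zeta → delta ← phi → gamma — zeta:chain[open]; delta:collider[open]; phi:fork[open] ⇒ active
At least one path is unblocked, so d-separation fails.

No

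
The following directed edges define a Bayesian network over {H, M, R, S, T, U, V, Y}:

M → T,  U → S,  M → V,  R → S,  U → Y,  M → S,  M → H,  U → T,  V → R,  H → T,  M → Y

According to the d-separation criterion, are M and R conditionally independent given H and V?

We examine all 5 paths between M and R:
  1. M → S ← R — S:collider[blocks] ⇒ blocked
  2. M → Y ← U → S ← R — Y:collider[blocks]; U:fork[open]; S:collider[blocks] ⇒ blocked
  3. M → H → T ← U → S ← R — H:chain[blocks]; T:collider[blocks]; U:fork[open]; S:collider[blocks] ⇒ blocked
  4. M → V → R — V:chain[blocks] ⇒ blocked
  5. M → T ← U → S ← R — T:collider[blocks]; U:fork[open]; S:collider[blocks] ⇒ blocked
Since every path is blocked, d-separation holds.

Yes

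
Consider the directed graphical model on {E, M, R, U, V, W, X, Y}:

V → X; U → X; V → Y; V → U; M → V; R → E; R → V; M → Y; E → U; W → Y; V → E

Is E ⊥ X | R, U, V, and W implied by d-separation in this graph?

Enumerating the 6 paths from E to X and testing each for blocking by {R, U, V, W}:
Path 1: E ← R → V → U → X
  R is a fork here and R is conditioned on, so the path is blocked at R.
Path 2: E ← R → V → X
  R is a fork here and R is conditioned on, so the path is blocked at R.
Path 3: E ← V → U → X
  V is a fork here and V is conditioned on, so the path is blocked at V.
Path 4: E ← V → X
  V is a fork here and V is conditioned on, so the path is blocked at V.
Path 5: E → U ← V → X
  V is a fork here and V is conditioned on, so the path is blocked at V.
Path 6: E → U → X
  U is a chain here and U is conditioned on, so the path is blocked at U.
Since every path is blocked, d-separation holds.

Yes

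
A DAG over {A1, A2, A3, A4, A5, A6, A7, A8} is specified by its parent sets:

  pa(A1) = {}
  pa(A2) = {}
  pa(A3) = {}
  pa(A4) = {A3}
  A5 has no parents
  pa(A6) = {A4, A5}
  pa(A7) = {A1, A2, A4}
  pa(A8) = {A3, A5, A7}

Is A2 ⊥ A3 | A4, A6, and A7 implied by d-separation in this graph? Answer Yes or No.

Yes

Enumerating the 4 paths from A2 to A3 and testing each for blocking by {A4, A6, A7}:
Path 1: A2 → A7 ← A4 ← A3
  A4 is a chain here and A4 is conditioned on, so the path is blocked at A4.
Path 2: A2 → A7 ← A4 → A6 ← A5 → A8 ← A3
  A4 is a fork here and A4 is conditioned on, so the path is blocked at A4.
Path 3: A2 → A7 → A8 ← A3
  A7 is a chain here and A7 is conditioned on, so the path is blocked at A7.
Path 4: A2 → A7 → A8 ← A5 → A6 ← A4 ← A3
  A7 is a chain here and A7 is conditioned on, so the path is blocked at A7.
Since every path is blocked, d-separation holds.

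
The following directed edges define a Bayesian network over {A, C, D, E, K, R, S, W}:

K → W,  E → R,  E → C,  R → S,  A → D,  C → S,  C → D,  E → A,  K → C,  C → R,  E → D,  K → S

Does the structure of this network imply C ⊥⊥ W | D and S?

We examine all 6 paths between C and W:
  1. C → S ← K → W — S:collider[open]; K:fork[open] ⇒ active
  2. C → R → S ← K → W — R:chain[open]; S:collider[open]; K:fork[open] ⇒ active
  3. C → D ← A ← E → R → S ← K → W — D:collider[open]; A:chain[open]; E:fork[open]; R:chain[open]; S:collider[open]; K:fork[open] ⇒ active
  4. C → D ← E → R → S ← K → W — D:collider[open]; E:fork[open]; R:chain[open]; S:collider[open]; K:fork[open] ⇒ active
  5. C ← E → R → S ← K → W — E:fork[open]; R:chain[open]; S:collider[open]; K:fork[open] ⇒ active
  6. C ← K → W — K:fork[open] ⇒ active
At least one path is unblocked, so d-separation fails.

No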